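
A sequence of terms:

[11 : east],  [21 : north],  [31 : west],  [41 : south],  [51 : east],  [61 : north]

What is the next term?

First value — +10 each step: 11, 21, 31, 41, 51, 61 → 71.
For the direction, repeats east → north → west → south: east, north, west, south, east, north → west.
So the next term is [71 : west].

[71 : west]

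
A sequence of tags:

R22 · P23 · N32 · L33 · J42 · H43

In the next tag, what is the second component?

Second component: alternating steps +1, +9, +1, +9, …; 22, 23, 32, 33, 42, 43 → 52.

52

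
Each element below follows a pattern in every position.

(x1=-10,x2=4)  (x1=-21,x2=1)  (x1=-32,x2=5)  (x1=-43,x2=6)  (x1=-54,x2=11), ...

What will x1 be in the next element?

-65

For the x1, −11 each step: -10, -21, -32, -43, -54 → -65.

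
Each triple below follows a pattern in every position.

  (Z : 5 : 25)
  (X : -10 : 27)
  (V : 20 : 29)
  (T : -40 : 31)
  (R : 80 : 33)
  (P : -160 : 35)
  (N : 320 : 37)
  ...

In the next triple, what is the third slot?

39

Letter goes Z, X, V, T, R, P, N → L (letters move back 2 places in the alphabet).
Second slot goes 5, -10, 20, -40, 80, -160, 320 → -640 (×(-2) each step).
For the third slot, +2 each step: 25, 27, 29, 31, 33, 35, 37 → 39.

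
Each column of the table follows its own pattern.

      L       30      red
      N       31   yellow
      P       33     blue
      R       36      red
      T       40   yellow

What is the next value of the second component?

45

For the letter, letters move forward 2 places in the alphabet: L, N, P, R, T → V.
Second component: differences are 1, 2, 3, … (increasing by 1 each time); 30, 31, 33, 36, 40 → 45.
Colour: red, yellow, blue, red, yellow → blue (repeats red → yellow → blue).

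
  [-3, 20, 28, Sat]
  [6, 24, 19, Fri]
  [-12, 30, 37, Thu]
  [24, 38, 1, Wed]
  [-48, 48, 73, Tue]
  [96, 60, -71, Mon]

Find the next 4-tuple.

For the first part, ×(-2) each step: -3, 6, -12, 24, -48, 96 → -192.
Second part — differences are 4, 6, 8, … (increasing by 2 each time): 20, 24, 30, 38, 48, 60 → 74.
Third part: 28, 19, 37, 1, 73, -71 → 217 (together with the first part always sums to 25).
Day — runs backward through the weekdays Mon→Sun: Sat, Fri, Thu, Wed, Tue, Mon → Sun.
So the next 4-tuple is [-192, 74, 217, Sun].

[-192, 74, 217, Sun]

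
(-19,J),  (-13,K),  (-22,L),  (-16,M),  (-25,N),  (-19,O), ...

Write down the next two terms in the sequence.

First slot: alternating steps +6, −9, +6, −9, …, so -19, -13, -22, -16, -25, -19 → -28 → -22.
For the letter, letters move forward 1 place in the alphabet: J, K, L, M, N, O → P → Q.
So the next two terms are (-28,P) and (-22,Q).

(-28,P), (-22,Q)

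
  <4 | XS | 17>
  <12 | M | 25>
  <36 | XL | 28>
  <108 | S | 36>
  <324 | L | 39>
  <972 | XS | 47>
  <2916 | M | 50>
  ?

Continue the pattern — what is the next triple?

<8748 | XL | 58>

First entry goes 4, 12, 36, 108, 324, 972, 2916 → 8748 (×3 each step).
Size: XS, M, XL, S, L, XS, M → XL (repeats XS → M → XL → S → L).
Third entry: alternating steps +8, +3, +8, +3, …, so 17, 25, 28, 36, 39, 47, 50 → 58.
So the next triple is <8748 | XL | 58>.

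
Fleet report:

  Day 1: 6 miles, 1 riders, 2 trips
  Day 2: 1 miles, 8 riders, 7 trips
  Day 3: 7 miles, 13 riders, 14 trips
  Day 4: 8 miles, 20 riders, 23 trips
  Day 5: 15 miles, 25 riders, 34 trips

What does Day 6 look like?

23 miles, 32 riders, 47 trips

Miles: each term is the sum of the two before it, so 6, 1, 7, 8, 15 → 23.
For the riders, alternating steps +7, +5, +7, +5, …: 1, 8, 13, 20, 25 → 32.
Trips goes 2, 7, 14, 23, 34 → 47 (differences are 5, 7, 9, … (increasing by 2 each time)).
So the next row is 23 miles, 32 riders, 47 trips.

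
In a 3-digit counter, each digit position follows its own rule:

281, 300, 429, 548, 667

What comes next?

First digit: +1 each step, mod 10, so 2, 3, 4, 5, 6 → 7.
For the second digit, +2 each step, mod 10: 8, 0, 2, 4, 6 → 8.
Third digit goes 1, 0, 9, 8, 7 → 6 (−1 each step, mod 10).
Combining the parts gives 786.

786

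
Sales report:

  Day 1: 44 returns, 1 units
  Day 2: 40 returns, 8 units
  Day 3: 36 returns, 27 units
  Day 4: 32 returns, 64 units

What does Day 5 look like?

28 returns, 125 units

Returns — −4 each step: 44, 40, 36, 32 → 28.
Units — perfect cubes: 1³, 2³, 3³, …: 1, 8, 27, 64 → 125.
So the next line is 28 returns, 125 units.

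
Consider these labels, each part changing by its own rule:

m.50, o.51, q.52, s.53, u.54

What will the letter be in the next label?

Letter: letters move forward 2 places in the alphabet, so m, o, q, s, u → w.
Second component goes 50, 51, 52, 53, 54 → 55 (+1 each step).

w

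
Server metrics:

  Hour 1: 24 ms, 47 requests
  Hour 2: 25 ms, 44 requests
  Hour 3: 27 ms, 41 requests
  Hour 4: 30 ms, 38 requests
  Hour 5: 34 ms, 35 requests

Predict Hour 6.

Ms goes 24, 25, 27, 30, 34 → 39 (differences are 1, 2, 3, … (increasing by 1 each time)).
Requests goes 47, 44, 41, 38, 35 → 32 (−3 each step).
Putting it together: 39 ms, 32 requests.

39 ms, 32 requests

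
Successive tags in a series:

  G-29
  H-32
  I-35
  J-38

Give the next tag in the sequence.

Letter: G, H, I, J → K (letters move forward 1 place in the alphabet).
Second component: +3 each step; 29, 32, 35, 38 → 41.
Combining the parts gives K-41.

K-41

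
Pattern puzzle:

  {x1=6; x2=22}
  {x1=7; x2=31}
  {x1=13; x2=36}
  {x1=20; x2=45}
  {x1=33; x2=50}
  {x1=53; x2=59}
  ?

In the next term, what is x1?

86

X1 — each term is the sum of the two before it: 6, 7, 13, 20, 33, 53 → 86.
X2: 22, 31, 36, 45, 50, 59 → 64 (alternating steps +9, +5, +9, +5, …).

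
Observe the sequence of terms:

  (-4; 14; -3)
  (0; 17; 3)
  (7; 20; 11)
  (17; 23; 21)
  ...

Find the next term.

First slot — differences are 4, 7, 10, … (increasing by 3 each time): -4, 0, 7, 17 → 30.
For the second slot, +3 each step: 14, 17, 20, 23 → 26.
Third slot: differences are 6, 8, 10, … (increasing by 2 each time); -3, 3, 11, 21 → 33.
Combining the parts gives (30; 26; 33).

(30; 26; 33)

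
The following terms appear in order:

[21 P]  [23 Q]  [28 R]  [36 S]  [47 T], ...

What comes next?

First value: differences are 2, 5, 8, … (increasing by 3 each time), so 21, 23, 28, 36, 47 → 61.
Letter: letters move forward 1 place in the alphabet; P, Q, R, S, T → U.
So the next term is [61 U].

[61 U]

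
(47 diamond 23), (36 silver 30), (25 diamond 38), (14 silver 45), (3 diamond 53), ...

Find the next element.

(-8 silver 60)

First entry: 47, 36, 25, 14, 3 → -8 (−11 each step).
Rank goes diamond, silver, diamond, silver, diamond → silver (alternates diamond ↔ silver).
Third entry: 23, 30, 38, 45, 53 → 60 (alternating steps +7, +8, +7, +8, …).
So the next element is (-8 silver 60).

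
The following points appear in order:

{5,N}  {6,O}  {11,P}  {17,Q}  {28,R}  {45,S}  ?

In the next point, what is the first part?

73

First part goes 5, 6, 11, 17, 28, 45 → 73 (each term is the sum of the two before it).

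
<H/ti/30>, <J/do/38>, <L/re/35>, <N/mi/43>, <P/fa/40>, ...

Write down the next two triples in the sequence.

Letter: H, J, L, N, P → R → T (letters move forward 2 places in the alphabet).
Note: runs through the solfège scale do→ti, so ti, do, re, mi, fa → sol → la.
Third value: alternating steps +8, −3, +8, −3, …, so 30, 38, 35, 43, 40 → 48 → 45.
So the next two triples are <R/sol/48> and <T/la/45>.

<R/sol/48>, <T/la/45>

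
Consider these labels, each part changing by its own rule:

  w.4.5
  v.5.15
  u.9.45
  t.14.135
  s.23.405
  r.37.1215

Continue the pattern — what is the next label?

q.60.3645

For the letter, letters move back 1 place in the alphabet: w, v, u, t, s, r → q.
Second component: 4, 5, 9, 14, 23, 37 → 60 (each term is the sum of the two before it).
Third component: ×3 each step; 5, 15, 45, 135, 405, 1215 → 3645.
Combining the parts gives q.60.3645.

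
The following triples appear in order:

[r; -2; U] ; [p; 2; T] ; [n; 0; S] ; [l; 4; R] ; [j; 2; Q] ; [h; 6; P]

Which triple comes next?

First letter: letters move back 2 places in the alphabet, so r, p, n, l, j, h → f.
For the second slot, alternating steps +4, −2, +4, −2, …: -2, 2, 0, 4, 2, 6 → 4.
Second letter goes U, T, S, R, Q, P → O (letters move back 1 place in the alphabet).
So the next triple is [f; 4; O].

[f; 4; O]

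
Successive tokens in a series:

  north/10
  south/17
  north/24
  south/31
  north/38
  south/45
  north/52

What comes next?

Direction — alternates north ↔ south: north, south, north, south, north, south, north → south.
Second component — +7 each step: 10, 17, 24, 31, 38, 45, 52 → 59.
Putting it together: south/59.

south/59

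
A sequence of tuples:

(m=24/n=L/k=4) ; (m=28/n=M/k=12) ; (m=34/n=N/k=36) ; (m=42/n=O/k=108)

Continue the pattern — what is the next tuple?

(m=52/n=P/k=324)

M — differences are 4, 6, 8, … (increasing by 2 each time): 24, 28, 34, 42 → 52.
For the n, letters move forward 1 place in the alphabet: L, M, N, O → P.
K: ×3 each step, so 4, 12, 36, 108 → 324.
Putting it together: (m=52/n=P/k=324).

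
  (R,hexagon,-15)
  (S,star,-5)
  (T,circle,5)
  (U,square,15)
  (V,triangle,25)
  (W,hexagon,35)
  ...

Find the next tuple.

Letter — letters move forward 1 place in the alphabet: R, S, T, U, V, W → X.
Shape — repeats hexagon → star → circle → square → triangle: hexagon, star, circle, square, triangle, hexagon → star.
Third component — +10 each step: -15, -5, 5, 15, 25, 35 → 45.
So the next tuple is (X,star,45).

(X,star,45)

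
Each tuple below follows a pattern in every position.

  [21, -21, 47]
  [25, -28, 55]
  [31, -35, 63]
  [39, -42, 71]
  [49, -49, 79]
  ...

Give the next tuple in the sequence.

First part goes 21, 25, 31, 39, 49 → 61 (differences are 4, 6, 8, … (increasing by 2 each time)).
For the second part, −7 each step: -21, -28, -35, -42, -49 → -56.
Third part: +8 each step; 47, 55, 63, 71, 79 → 87.
Putting it together: [61, -56, 87].

[61, -56, 87]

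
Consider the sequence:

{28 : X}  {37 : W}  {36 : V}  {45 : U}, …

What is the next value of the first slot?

44

First slot goes 28, 37, 36, 45 → 44 (alternating steps +9, −1, +9, −1, …).
Letter goes X, W, V, U → T (letters move back 1 place in the alphabet).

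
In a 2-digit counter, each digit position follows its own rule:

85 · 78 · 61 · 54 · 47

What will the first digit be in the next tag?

First digit goes 8, 7, 6, 5, 4 → 3 (−1 each step, mod 10).

3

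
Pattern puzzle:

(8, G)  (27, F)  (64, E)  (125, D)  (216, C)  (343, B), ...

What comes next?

First component: perfect cubes: 2³, 3³, 4³, …, so 8, 27, 64, 125, 216, 343 → 512.
For the letter, letters move back 1 place in the alphabet: G, F, E, D, C, B → A.
So the next element is (512, A).

(512, A)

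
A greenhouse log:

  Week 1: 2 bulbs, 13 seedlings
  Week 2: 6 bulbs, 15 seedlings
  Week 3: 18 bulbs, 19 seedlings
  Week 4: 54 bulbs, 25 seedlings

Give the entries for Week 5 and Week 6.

Bulbs: ×3 each step, so 2, 6, 18, 54 → 162 → 486.
Seedlings — differences are 2, 4, 6, … (increasing by 2 each time): 13, 15, 19, 25 → 33 → 43.
So the next two lines are 162 bulbs, 33 seedlings and 486 bulbs, 43 seedlings.

162 bulbs, 33 seedlings; 486 bulbs, 43 seedlings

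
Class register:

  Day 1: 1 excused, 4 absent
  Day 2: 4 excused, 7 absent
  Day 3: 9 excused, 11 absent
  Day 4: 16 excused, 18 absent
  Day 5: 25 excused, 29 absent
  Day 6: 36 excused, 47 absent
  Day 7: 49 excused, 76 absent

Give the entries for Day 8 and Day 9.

Excused goes 1, 4, 9, 16, 25, 36, 49 → 64 → 81 (perfect squares: 1², 2², 3², …).
Absent: each term is the sum of the two before it, so 4, 7, 11, 18, 29, 47, 76 → 123 → 199.
So the next two lines are 64 excused, 123 absent and 81 excused, 199 absent.

64 excused, 123 absent; 81 excused, 199 absent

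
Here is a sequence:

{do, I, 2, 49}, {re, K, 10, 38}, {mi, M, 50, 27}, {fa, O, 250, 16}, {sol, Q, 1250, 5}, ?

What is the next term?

Note: runs through the solfège scale do→ti, so do, re, mi, fa, sol → la.
Letter: letters move forward 2 places in the alphabet; I, K, M, O, Q → S.
Third value goes 2, 10, 50, 250, 1250 → 6250 (×5 each step).
Fourth value goes 49, 38, 27, 16, 5 → -6 (−11 each step).
Putting it together: {la, S, 6250, -6}.

{la, S, 6250, -6}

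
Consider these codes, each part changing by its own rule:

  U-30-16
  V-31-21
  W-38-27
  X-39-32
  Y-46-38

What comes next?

Letter: U, V, W, X, Y → Z (letters move forward 1 place in the alphabet).
For the second component, alternating steps +1, +7, +1, +7, …: 30, 31, 38, 39, 46 → 47.
Third component: 16, 21, 27, 32, 38 → 43 (alternating steps +5, +6, +5, +6, …).
Putting it together: Z-47-43.

Z-47-43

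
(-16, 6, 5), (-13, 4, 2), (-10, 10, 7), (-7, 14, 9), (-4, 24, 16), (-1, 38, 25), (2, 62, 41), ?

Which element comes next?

For the first value, +3 each step: -16, -13, -10, -7, -4, -1, 2 → 5.
Second value: 6, 4, 10, 14, 24, 38, 62 → 100 (each term is the sum of the two before it).
Third value: each term is the sum of the two before it, so 5, 2, 7, 9, 16, 25, 41 → 66.
Combining the parts gives (5, 100, 66).

(5, 100, 66)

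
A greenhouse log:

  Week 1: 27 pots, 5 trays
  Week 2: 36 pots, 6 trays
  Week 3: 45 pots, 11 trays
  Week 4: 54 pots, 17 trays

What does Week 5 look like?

63 pots, 28 trays

Pots: +9 each step; 27, 36, 45, 54 → 63.
Trays: each term is the sum of the two before it, so 5, 6, 11, 17 → 28.
So the next record is 63 pots, 28 trays.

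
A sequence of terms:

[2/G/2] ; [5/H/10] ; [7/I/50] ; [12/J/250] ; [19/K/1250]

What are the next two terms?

First coordinate goes 2, 5, 7, 12, 19 → 31 → 50 (each term is the sum of the two before it).
Letter goes G, H, I, J, K → L → M (letters move forward 1 place in the alphabet).
Third coordinate: ×5 each step, so 2, 10, 50, 250, 1250 → 6250 → 31250.
So the next two terms are [31/L/6250] and [50/M/31250].

[31/L/6250], [50/M/31250]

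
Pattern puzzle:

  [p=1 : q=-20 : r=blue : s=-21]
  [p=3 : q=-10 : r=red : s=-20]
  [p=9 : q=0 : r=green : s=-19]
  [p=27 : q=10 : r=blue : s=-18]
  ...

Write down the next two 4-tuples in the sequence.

P: ×3 each step; 1, 3, 9, 27 → 81 → 243.
Q — +10 each step: -20, -10, 0, 10 → 20 → 30.
R: blue, red, green, blue → red → green (repeats blue → red → green).
S: +1 each step, so -21, -20, -19, -18 → -17 → -16.
Putting the parts together: [p=81 : q=20 : r=red : s=-17] and then [p=243 : q=30 : r=green : s=-16].

[p=81 : q=20 : r=red : s=-17], [p=243 : q=30 : r=green : s=-16]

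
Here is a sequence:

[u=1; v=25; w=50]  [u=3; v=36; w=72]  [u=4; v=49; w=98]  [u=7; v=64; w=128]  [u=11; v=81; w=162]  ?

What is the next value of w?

V: 25, 36, 49, 64, 81 → 100 (perfect squares: 5², 6², 7², …).
W: always 2 × the v; 50, 72, 98, 128, 162 → 200.

200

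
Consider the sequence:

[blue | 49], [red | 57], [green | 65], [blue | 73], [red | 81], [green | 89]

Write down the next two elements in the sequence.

[blue | 97], [red | 105]

Colour — repeats blue → red → green: blue, red, green, blue, red, green → blue → red.
Second value: +8 each step; 49, 57, 65, 73, 81, 89 → 97 → 105.
So the next two elements are [blue | 97] and [red | 105].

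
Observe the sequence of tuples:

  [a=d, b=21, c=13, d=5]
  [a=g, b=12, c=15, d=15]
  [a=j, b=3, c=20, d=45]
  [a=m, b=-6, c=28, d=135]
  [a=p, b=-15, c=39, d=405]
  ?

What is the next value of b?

-24

B — −9 each step: 21, 12, 3, -6, -15 → -24.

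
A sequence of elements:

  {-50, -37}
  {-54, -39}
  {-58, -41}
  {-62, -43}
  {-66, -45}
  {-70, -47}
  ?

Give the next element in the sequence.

{-74, -49}

First component goes -50, -54, -58, -62, -66, -70 → -74 (−4 each step).
Second component: −2 each step; -37, -39, -41, -43, -45, -47 → -49.
Combining the parts gives {-74, -49}.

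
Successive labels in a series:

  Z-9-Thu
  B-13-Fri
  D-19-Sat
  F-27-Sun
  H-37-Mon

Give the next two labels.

For the letter, letters move forward 2 places in the alphabet, wrapping Z→A: Z, B, D, F, H → J → L.
For the second component, differences are 4, 6, 8, … (increasing by 2 each time): 9, 13, 19, 27, 37 → 49 → 63.
Day goes Thu, Fri, Sat, Sun, Mon → Tue → Wed (runs through the weekdays Mon→Sun).
So the next two labels are J-49-Tue and L-63-Wed.

J-49-Tue, L-63-Wed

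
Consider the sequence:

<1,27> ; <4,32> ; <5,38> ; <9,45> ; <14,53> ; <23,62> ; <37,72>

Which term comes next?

First coordinate: 1, 4, 5, 9, 14, 23, 37 → 60 (each term is the sum of the two before it).
Second coordinate: differences are 5, 6, 7, … (increasing by 1 each time), so 27, 32, 38, 45, 53, 62, 72 → 83.
So the next term is <60,83>.

<60,83>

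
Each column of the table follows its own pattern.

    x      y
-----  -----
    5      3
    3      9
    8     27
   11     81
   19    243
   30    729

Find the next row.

49  2187

Column x: each term is the sum of the two before it, so 5, 3, 8, 11, 19, 30 → 49.
Column y goes 3, 9, 27, 81, 243, 729 → 2187 (×3 each step).
Putting it together: 49  2187.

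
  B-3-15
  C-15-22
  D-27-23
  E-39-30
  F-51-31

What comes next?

G-63-38

Letter: letters move forward 1 place in the alphabet, so B, C, D, E, F → G.
Second component goes 3, 15, 27, 39, 51 → 63 (+12 each step).
Third component: 15, 22, 23, 30, 31 → 38 (alternating steps +7, +1, +7, +1, …).
Putting it together: G-63-38.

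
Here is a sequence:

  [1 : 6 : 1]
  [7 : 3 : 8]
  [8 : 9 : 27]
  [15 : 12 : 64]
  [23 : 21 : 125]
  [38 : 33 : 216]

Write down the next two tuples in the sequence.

[61 : 54 : 343], [99 : 87 : 512]

First slot goes 1, 7, 8, 15, 23, 38 → 61 → 99 (each term is the sum of the two before it).
Second slot: each term is the sum of the two before it, so 6, 3, 9, 12, 21, 33 → 54 → 87.
Third slot: perfect cubes: 1³, 2³, 3³, …; 1, 8, 27, 64, 125, 216 → 343 → 512.
So the next two tuples are [61 : 54 : 343] and [99 : 87 : 512].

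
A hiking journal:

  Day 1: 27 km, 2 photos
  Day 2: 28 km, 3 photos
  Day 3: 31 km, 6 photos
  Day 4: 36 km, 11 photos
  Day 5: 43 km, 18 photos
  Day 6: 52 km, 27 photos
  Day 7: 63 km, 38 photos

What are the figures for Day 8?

Km goes 27, 28, 31, 36, 43, 52, 63 → 76 (differences are 1, 3, 5, … (increasing by 2 each time)).
Photos: differences are 1, 3, 5, … (increasing by 2 each time), so 2, 3, 6, 11, 18, 27, 38 → 51.
Combining the parts gives 76 km, 51 photos.

76 km, 51 photos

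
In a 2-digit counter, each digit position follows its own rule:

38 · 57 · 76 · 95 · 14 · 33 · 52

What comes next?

71

First digit: +2 each step, mod 10; 3, 5, 7, 9, 1, 3, 5 → 7.
Second digit goes 8, 7, 6, 5, 4, 3, 2 → 1 (−1 each step, mod 10).
Putting it together: 71.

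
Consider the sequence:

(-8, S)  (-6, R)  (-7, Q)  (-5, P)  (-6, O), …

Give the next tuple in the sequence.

For the first value, alternating steps +2, −1, +2, −1, …: -8, -6, -7, -5, -6 → -4.
Letter: letters move back 1 place in the alphabet; S, R, Q, P, O → N.
Putting it together: (-4, N).

(-4, N)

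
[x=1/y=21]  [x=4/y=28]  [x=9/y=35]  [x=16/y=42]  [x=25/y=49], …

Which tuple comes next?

[x=36/y=56]

X: perfect squares: 1², 2², 3², …; 1, 4, 9, 16, 25 → 36.
Y: 21, 28, 35, 42, 49 → 56 (+7 each step).
Combining the parts gives [x=36/y=56].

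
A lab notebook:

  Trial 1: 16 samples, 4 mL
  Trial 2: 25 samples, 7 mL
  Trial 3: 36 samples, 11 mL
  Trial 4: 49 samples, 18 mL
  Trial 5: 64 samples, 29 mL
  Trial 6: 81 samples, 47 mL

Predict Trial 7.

100 samples, 76 mL

Samples goes 16, 25, 36, 49, 64, 81 → 100 (perfect squares: 4², 5², 6², …).
ML: 4, 7, 11, 18, 29, 47 → 76 (each term is the sum of the two before it).
Putting it together: 100 samples, 76 mL.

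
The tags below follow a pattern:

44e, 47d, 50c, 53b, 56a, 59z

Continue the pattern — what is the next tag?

First component: +3 each step; 44, 47, 50, 53, 56, 59 → 62.
Letter: letters move back 1 place in the alphabet, wrapping A→Z, so e, d, c, b, a, z → y.
Putting it together: 62y.

62y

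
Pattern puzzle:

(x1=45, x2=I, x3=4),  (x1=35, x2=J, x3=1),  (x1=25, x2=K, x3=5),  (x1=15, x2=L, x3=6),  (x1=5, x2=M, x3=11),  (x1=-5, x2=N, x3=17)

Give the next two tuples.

X1: 45, 35, 25, 15, 5, -5 → -15 → -25 (−10 each step).
X2 goes I, J, K, L, M, N → O → P (letters move forward 1 place in the alphabet).
X3: each term is the sum of the two before it; 4, 1, 5, 6, 11, 17 → 28 → 45.
So the next two tuples are (x1=-15, x2=O, x3=28) and (x1=-25, x2=P, x3=45).

(x1=-15, x2=O, x3=28), (x1=-25, x2=P, x3=45)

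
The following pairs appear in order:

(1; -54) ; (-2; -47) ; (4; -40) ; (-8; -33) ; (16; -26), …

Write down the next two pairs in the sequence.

(-32; -19), (64; -12)

For the first coordinate, ×(-2) each step: 1, -2, 4, -8, 16 → -32 → 64.
For the second coordinate, +7 each step: -54, -47, -40, -33, -26 → -19 → -12.
So the next two pairs are (-32; -19) and (64; -12).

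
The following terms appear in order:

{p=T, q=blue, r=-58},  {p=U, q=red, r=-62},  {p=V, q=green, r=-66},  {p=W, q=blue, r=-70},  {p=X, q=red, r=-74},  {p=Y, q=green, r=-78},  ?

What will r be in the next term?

-82

R: −4 each step, so -58, -62, -66, -70, -74, -78 → -82.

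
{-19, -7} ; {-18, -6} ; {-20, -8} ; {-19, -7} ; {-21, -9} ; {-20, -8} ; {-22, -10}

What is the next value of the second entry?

First entry: -19, -18, -20, -19, -21, -20, -22 → -21 (alternating steps +1, −2, +1, −2, …).
Second entry: always 12 more than the first entry; -7, -6, -8, -7, -9, -8, -10 → -9.

-9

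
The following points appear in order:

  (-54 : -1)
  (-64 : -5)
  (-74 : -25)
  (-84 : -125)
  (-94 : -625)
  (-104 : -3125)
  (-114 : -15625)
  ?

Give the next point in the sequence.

First value — −10 each step: -54, -64, -74, -84, -94, -104, -114 → -124.
Second value goes -1, -5, -25, -125, -625, -3125, -15625 → -78125 (×5 each step).
Combining the parts gives (-124 : -78125).

(-124 : -78125)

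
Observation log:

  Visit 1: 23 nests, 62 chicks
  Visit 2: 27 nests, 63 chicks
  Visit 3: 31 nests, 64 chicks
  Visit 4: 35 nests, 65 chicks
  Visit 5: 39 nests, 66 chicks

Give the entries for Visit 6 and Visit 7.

43 nests, 67 chicks; 47 nests, 68 chicks

Nests: +4 each step; 23, 27, 31, 35, 39 → 43 → 47.
Chicks — +1 each step: 62, 63, 64, 65, 66 → 67 → 68.
Putting the parts together: 43 nests, 67 chicks and then 47 nests, 68 chicks.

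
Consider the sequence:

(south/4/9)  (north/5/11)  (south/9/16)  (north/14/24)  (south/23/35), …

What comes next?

Direction: south, north, south, north, south → north (alternates south ↔ north).
Second value: 4, 5, 9, 14, 23 → 37 (each term is the sum of the two before it).
Third value — differences are 2, 5, 8, … (increasing by 3 each time): 9, 11, 16, 24, 35 → 49.
Combining the parts gives (north/37/49).

(north/37/49)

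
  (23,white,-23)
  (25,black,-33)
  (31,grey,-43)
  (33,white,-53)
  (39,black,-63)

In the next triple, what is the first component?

41

First component: alternating steps +2, +6, +2, +6, …, so 23, 25, 31, 33, 39 → 41.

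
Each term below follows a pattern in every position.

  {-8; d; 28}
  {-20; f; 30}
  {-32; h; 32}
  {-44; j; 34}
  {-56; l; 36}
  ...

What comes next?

First value goes -8, -20, -32, -44, -56 → -68 (−12 each step).
For the letter, letters move forward 2 places in the alphabet: d, f, h, j, l → n.
For the third value, +2 each step: 28, 30, 32, 34, 36 → 38.
So the next term is {-68; n; 38}.

{-68; n; 38}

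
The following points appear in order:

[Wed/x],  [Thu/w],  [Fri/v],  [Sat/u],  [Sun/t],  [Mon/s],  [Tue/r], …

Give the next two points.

Day goes Wed, Thu, Fri, Sat, Sun, Mon, Tue → Wed → Thu (runs through the weekdays Mon→Sun).
Letter: letters move back 1 place in the alphabet, so x, w, v, u, t, s, r → q → p.
So the next two points are [Wed/q] and [Thu/p].

[Wed/q], [Thu/p]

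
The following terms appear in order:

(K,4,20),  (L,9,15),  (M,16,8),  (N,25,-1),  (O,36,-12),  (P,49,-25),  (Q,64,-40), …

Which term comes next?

(R,81,-57)

Letter — letters move forward 1 place in the alphabet: K, L, M, N, O, P, Q → R.
Second part: 4, 9, 16, 25, 36, 49, 64 → 81 (perfect squares: 2², 3², 4², …).
Third part: together with the second part always sums to 24, so 20, 15, 8, -1, -12, -25, -40 → -57.
Combining the parts gives (R,81,-57).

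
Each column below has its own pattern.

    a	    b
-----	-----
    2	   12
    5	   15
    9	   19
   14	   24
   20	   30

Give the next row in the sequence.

27  37

Column a: 2, 5, 9, 14, 20 → 27 (differences are 3, 4, 5, … (increasing by 1 each time)).
Column b goes 12, 15, 19, 24, 30 → 37 (always 10 more than the column a).
So the next row is 27  37.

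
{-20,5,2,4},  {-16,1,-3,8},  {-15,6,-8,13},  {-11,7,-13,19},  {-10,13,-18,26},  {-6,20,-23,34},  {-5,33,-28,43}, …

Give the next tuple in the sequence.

{-1,53,-33,53}

First component: -20, -16, -15, -11, -10, -6, -5 → -1 (alternating steps +4, +1, +4, +1, …).
Second component: 5, 1, 6, 7, 13, 20, 33 → 53 (each term is the sum of the two before it).
Third component goes 2, -3, -8, -13, -18, -23, -28 → -33 (−5 each step).
Fourth component — differences are 4, 5, 6, … (increasing by 1 each time): 4, 8, 13, 19, 26, 34, 43 → 53.
Combining the parts gives {-1,53,-33,53}.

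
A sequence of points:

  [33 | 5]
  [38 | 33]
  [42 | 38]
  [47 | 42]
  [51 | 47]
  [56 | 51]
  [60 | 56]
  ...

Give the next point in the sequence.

First slot — alternating steps +5, +4, +5, +4, …: 33, 38, 42, 47, 51, 56, 60 → 65.
Second slot goes 5, 33, 38, 42, 47, 51, 56 → 60 (always the previous value of the first slot).
Combining the parts gives [65 | 60].

[65 | 60]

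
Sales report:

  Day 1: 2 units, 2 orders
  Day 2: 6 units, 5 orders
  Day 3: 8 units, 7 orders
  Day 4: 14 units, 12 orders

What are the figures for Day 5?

Units — each term is the sum of the two before it: 2, 6, 8, 14 → 22.
Orders: each term is the sum of the two before it, so 2, 5, 7, 12 → 19.
Combining the parts gives 22 units, 19 orders.

22 units, 19 orders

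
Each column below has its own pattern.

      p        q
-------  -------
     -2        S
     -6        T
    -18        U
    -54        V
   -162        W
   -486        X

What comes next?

-1458  Y

Column p: ×3 each step, so -2, -6, -18, -54, -162, -486 → -1458.
Column q: letters move forward 1 place in the alphabet, so S, T, U, V, W, X → Y.
Putting it together: -1458  Y.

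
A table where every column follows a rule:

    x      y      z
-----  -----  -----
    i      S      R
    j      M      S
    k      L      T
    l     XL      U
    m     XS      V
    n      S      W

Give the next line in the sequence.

o  M  X

Column x — letters move forward 1 place in the alphabet: i, j, k, l, m, n → o.
Column y goes S, M, L, XL, XS, S → M (repeats S → M → L → XL → XS).
Column z goes R, S, T, U, V, W → X (letters move forward 1 place in the alphabet).
So the next line is o  M  X.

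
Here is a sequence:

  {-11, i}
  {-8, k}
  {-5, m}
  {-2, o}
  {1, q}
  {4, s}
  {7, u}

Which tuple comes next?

{10, w}

First component: +3 each step, so -11, -8, -5, -2, 1, 4, 7 → 10.
For the letter, letters move forward 2 places in the alphabet: i, k, m, o, q, s, u → w.
Combining the parts gives {10, w}.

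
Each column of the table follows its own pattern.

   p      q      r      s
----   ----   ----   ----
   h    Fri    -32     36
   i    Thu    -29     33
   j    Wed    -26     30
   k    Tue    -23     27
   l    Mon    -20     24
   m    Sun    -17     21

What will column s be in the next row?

18

Column p goes h, i, j, k, l, m → n (letters move forward 1 place in the alphabet).
Column q: Fri, Thu, Wed, Tue, Mon, Sun → Sat (runs backward through the weekdays Mon→Sun).
Column r goes -32, -29, -26, -23, -20, -17 → -14 (+3 each step).
Column s goes 36, 33, 30, 27, 24, 21 → 18 (−3 each step).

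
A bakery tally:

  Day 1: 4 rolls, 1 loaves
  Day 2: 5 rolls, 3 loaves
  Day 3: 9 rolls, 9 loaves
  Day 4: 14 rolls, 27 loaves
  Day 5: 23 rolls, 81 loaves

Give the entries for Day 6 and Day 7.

37 rolls, 243 loaves; 60 rolls, 729 loaves

For the rolls, each term is the sum of the two before it: 4, 5, 9, 14, 23 → 37 → 60.
Loaves: ×3 each step, so 1, 3, 9, 27, 81 → 243 → 729.
Putting the parts together: 37 rolls, 243 loaves and then 60 rolls, 729 loaves.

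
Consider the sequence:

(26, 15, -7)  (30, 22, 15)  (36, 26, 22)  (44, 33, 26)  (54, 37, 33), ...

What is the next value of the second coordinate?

For the second coordinate, alternating steps +7, +4, +7, +4, …: 15, 22, 26, 33, 37 → 44.

44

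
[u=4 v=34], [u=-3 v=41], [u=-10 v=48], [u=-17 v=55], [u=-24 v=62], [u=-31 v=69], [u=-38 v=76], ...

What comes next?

U: 4, -3, -10, -17, -24, -31, -38 → -45 (−7 each step).
V: together with the u always sums to 38; 34, 41, 48, 55, 62, 69, 76 → 83.
Combining the parts gives [u=-45 v=83].

[u=-45 v=83]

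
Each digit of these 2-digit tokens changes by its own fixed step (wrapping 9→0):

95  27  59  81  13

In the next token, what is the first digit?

First digit: +3 each step, mod 10, so 9, 2, 5, 8, 1 → 4.
For the second digit, +2 each step, mod 10: 5, 7, 9, 1, 3 → 5.

4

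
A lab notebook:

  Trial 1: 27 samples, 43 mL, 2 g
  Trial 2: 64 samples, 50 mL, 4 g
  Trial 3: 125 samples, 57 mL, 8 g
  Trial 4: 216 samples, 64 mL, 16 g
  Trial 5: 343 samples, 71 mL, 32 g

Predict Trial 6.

512 samples, 78 mL, 64 g

Samples: perfect cubes: 3³, 4³, 5³, …; 27, 64, 125, 216, 343 → 512.
ML: 43, 50, 57, 64, 71 → 78 (+7 each step).
G: ×2 each step; 2, 4, 8, 16, 32 → 64.
Combining the parts gives 512 samples, 78 mL, 64 g.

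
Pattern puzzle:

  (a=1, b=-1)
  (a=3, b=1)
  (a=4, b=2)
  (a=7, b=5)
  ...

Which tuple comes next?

For the a, each term is the sum of the two before it: 1, 3, 4, 7 → 11.
B: always 2 less than the a, so -1, 1, 2, 5 → 9.
Putting it together: (a=11, b=9).

(a=11, b=9)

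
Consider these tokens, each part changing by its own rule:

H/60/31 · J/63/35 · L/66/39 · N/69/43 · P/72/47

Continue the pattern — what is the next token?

R/75/51

Letter: H, J, L, N, P → R (letters move forward 2 places in the alphabet).
For the second component, +3 each step: 60, 63, 66, 69, 72 → 75.
Third component — +4 each step: 31, 35, 39, 43, 47 → 51.
Putting it together: R/75/51.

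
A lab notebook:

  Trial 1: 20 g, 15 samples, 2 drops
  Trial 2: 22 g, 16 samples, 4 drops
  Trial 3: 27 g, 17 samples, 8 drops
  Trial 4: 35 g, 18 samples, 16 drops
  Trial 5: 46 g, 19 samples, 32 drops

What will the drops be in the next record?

G: differences are 2, 5, 8, … (increasing by 3 each time), so 20, 22, 27, 35, 46 → 60.
Samples: +1 each step, so 15, 16, 17, 18, 19 → 20.
Drops goes 2, 4, 8, 16, 32 → 64 (×2 each step).

64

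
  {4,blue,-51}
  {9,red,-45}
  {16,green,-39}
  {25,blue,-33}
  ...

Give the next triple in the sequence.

{36,red,-27}

First value goes 4, 9, 16, 25 → 36 (perfect squares: 2², 3², 4², …).
Colour: blue, red, green, blue → red (repeats blue → red → green).
Third value: +6 each step, so -51, -45, -39, -33 → -27.
Putting it together: {36,red,-27}.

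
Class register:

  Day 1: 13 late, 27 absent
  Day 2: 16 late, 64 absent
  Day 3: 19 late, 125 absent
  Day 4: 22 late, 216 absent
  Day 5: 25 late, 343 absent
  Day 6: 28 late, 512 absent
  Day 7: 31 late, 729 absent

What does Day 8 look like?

34 late, 1000 absent

Late — +3 each step: 13, 16, 19, 22, 25, 28, 31 → 34.
Absent: 27, 64, 125, 216, 343, 512, 729 → 1000 (perfect cubes: 3³, 4³, 5³, …).
Combining the parts gives 34 late, 1000 absent.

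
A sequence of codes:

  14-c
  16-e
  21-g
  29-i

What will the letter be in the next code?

k

Letter: letters move forward 2 places in the alphabet, so c, e, g, i → k.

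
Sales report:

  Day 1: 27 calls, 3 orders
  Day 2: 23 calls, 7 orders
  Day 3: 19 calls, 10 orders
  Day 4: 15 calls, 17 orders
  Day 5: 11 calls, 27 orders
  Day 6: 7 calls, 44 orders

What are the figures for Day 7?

Calls: −4 each step, so 27, 23, 19, 15, 11, 7 → 3.
Orders: each term is the sum of the two before it; 3, 7, 10, 17, 27, 44 → 71.
Combining the parts gives 3 calls, 71 orders.

3 calls, 71 orders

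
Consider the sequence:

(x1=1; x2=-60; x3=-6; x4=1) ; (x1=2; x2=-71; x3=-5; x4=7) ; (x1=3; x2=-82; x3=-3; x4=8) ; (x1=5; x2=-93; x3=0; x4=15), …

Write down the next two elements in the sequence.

(x1=8; x2=-104; x3=4; x4=23), (x1=13; x2=-115; x3=9; x4=38)

X1 goes 1, 2, 3, 5 → 8 → 13 (each term is the sum of the two before it).
X2: −11 each step; -60, -71, -82, -93 → -104 → -115.
X3: differences are 1, 2, 3, … (increasing by 1 each time); -6, -5, -3, 0 → 4 → 9.
X4 — each term is the sum of the two before it: 1, 7, 8, 15 → 23 → 38.
Putting the parts together: (x1=8; x2=-104; x3=4; x4=23) and then (x1=13; x2=-115; x3=9; x4=38).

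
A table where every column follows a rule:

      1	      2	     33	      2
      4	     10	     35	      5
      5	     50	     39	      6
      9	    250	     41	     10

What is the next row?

First component — each term is the sum of the two before it: 1, 4, 5, 9 → 14.
For the second component, ×5 each step: 2, 10, 50, 250 → 1250.
Third component: alternating steps +2, +4, +2, +4, …, so 33, 35, 39, 41 → 45.
Fourth component: always 1 more than the first component, so 2, 5, 6, 10 → 15.
So the next row is 14  1250  45  15.

14  1250  45  15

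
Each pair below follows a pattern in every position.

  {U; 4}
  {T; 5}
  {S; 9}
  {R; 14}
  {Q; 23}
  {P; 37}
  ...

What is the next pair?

Letter: letters move back 1 place in the alphabet, so U, T, S, R, Q, P → O.
For the second entry, each term is the sum of the two before it: 4, 5, 9, 14, 23, 37 → 60.
Combining the parts gives {O; 60}.

{O; 60}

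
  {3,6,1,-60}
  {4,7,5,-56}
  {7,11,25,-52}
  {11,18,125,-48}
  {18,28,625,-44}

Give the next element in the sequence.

For the first part, each term is the sum of the two before it: 3, 4, 7, 11, 18 → 29.
Second part goes 6, 7, 11, 18, 28 → 41 (differences are 1, 4, 7, … (increasing by 3 each time)).
Third part: ×5 each step, so 1, 5, 25, 125, 625 → 3125.
Fourth part goes -60, -56, -52, -48, -44 → -40 (+4 each step).
Putting it together: {29,41,3125,-40}.

{29,41,3125,-40}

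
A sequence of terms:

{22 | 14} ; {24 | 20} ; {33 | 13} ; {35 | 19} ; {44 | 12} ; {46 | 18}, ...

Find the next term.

{55 | 11}

For the first value, alternating steps +2, +9, +2, +9, …: 22, 24, 33, 35, 44, 46 → 55.
Second value: alternating steps +6, −7, +6, −7, …, so 14, 20, 13, 19, 12, 18 → 11.
So the next term is {55 | 11}.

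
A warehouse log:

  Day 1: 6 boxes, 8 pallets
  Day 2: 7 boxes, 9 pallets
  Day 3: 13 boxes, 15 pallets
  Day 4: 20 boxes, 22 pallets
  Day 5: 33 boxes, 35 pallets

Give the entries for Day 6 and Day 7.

53 boxes, 55 pallets; 86 boxes, 88 pallets

Boxes goes 6, 7, 13, 20, 33 → 53 → 86 (each term is the sum of the two before it).
Pallets: 8, 9, 15, 22, 35 → 55 → 88 (always 2 more than the boxes).
So the next two rows are 53 boxes, 55 pallets and 86 boxes, 88 pallets.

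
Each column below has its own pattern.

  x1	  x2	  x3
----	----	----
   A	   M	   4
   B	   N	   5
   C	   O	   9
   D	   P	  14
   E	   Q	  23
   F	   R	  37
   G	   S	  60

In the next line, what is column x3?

Column x3: 4, 5, 9, 14, 23, 37, 60 → 97 (each term is the sum of the two before it).

97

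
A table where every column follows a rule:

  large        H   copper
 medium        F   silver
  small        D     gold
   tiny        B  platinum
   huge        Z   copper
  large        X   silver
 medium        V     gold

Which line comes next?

Size: repeats large → medium → small → tiny → huge; large, medium, small, tiny, huge, large, medium → small.
Letter goes H, F, D, B, Z, X, V → T (letters move back 2 places in the alphabet, wrapping A→Z).
For the metal, repeats copper → silver → gold → platinum: copper, silver, gold, platinum, copper, silver, gold → platinum.
So the next line is small  T  platinum.

small  T  platinum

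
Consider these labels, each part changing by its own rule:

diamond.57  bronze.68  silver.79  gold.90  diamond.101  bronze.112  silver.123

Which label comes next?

gold.134

Rank goes diamond, bronze, silver, gold, diamond, bronze, silver → gold (repeats diamond → bronze → silver → gold).
Second component: +11 each step; 57, 68, 79, 90, 101, 112, 123 → 134.
Combining the parts gives gold.134.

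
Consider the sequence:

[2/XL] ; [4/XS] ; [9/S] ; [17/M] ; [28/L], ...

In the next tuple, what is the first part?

First part goes 2, 4, 9, 17, 28 → 42 (differences are 2, 5, 8, … (increasing by 3 each time)).

42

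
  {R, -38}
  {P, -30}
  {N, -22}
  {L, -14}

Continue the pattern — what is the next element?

{J, -6}

Letter: letters move back 2 places in the alphabet, so R, P, N, L → J.
Second entry goes -38, -30, -22, -14 → -6 (+8 each step).
Combining the parts gives {J, -6}.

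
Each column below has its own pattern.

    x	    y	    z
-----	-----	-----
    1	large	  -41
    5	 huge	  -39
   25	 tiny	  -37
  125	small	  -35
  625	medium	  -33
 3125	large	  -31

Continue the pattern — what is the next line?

Column x: ×5 each step; 1, 5, 25, 125, 625, 3125 → 15625.
Column y: repeats large → huge → tiny → small → medium, so large, huge, tiny, small, medium, large → huge.
Column z: -41, -39, -37, -35, -33, -31 → -29 (+2 each step).
Combining the parts gives 15625  huge  -29.

15625  huge  -29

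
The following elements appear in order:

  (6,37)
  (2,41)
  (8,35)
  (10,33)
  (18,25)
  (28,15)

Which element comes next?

For the first slot, each term is the sum of the two before it: 6, 2, 8, 10, 18, 28 → 46.
For the second slot, together with the first slot always sums to 43: 37, 41, 35, 33, 25, 15 → -3.
Combining the parts gives (46,-3).

(46,-3)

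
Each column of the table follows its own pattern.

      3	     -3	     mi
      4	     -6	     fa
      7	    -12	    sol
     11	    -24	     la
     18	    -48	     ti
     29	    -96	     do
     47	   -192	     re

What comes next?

76  -384  mi

First component goes 3, 4, 7, 11, 18, 29, 47 → 76 (each term is the sum of the two before it).
Second component: -3, -6, -12, -24, -48, -96, -192 → -384 (×2 each step).
Note — runs through the solfège scale do→ti: mi, fa, sol, la, ti, do, re → mi.
Combining the parts gives 76  -384  mi.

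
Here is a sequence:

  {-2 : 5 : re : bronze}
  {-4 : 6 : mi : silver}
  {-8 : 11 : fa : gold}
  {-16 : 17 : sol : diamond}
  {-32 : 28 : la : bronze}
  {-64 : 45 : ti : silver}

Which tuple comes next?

{-128 : 73 : do : gold}

First component goes -2, -4, -8, -16, -32, -64 → -128 (×2 each step).
For the second component, each term is the sum of the two before it: 5, 6, 11, 17, 28, 45 → 73.
Note: runs through the solfège scale do→ti; re, mi, fa, sol, la, ti → do.
Rank — repeats bronze → silver → gold → diamond: bronze, silver, gold, diamond, bronze, silver → gold.
Combining the parts gives {-128 : 73 : do : gold}.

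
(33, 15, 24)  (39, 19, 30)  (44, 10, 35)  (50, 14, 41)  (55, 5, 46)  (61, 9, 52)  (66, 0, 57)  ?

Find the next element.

First component — alternating steps +6, +5, +6, +5, …: 33, 39, 44, 50, 55, 61, 66 → 72.
Second component: alternating steps +4, −9, +4, −9, …; 15, 19, 10, 14, 5, 9, 0 → 4.
Third component — always 9 less than the first component: 24, 30, 35, 41, 46, 52, 57 → 63.
Combining the parts gives (72, 4, 63).

(72, 4, 63)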